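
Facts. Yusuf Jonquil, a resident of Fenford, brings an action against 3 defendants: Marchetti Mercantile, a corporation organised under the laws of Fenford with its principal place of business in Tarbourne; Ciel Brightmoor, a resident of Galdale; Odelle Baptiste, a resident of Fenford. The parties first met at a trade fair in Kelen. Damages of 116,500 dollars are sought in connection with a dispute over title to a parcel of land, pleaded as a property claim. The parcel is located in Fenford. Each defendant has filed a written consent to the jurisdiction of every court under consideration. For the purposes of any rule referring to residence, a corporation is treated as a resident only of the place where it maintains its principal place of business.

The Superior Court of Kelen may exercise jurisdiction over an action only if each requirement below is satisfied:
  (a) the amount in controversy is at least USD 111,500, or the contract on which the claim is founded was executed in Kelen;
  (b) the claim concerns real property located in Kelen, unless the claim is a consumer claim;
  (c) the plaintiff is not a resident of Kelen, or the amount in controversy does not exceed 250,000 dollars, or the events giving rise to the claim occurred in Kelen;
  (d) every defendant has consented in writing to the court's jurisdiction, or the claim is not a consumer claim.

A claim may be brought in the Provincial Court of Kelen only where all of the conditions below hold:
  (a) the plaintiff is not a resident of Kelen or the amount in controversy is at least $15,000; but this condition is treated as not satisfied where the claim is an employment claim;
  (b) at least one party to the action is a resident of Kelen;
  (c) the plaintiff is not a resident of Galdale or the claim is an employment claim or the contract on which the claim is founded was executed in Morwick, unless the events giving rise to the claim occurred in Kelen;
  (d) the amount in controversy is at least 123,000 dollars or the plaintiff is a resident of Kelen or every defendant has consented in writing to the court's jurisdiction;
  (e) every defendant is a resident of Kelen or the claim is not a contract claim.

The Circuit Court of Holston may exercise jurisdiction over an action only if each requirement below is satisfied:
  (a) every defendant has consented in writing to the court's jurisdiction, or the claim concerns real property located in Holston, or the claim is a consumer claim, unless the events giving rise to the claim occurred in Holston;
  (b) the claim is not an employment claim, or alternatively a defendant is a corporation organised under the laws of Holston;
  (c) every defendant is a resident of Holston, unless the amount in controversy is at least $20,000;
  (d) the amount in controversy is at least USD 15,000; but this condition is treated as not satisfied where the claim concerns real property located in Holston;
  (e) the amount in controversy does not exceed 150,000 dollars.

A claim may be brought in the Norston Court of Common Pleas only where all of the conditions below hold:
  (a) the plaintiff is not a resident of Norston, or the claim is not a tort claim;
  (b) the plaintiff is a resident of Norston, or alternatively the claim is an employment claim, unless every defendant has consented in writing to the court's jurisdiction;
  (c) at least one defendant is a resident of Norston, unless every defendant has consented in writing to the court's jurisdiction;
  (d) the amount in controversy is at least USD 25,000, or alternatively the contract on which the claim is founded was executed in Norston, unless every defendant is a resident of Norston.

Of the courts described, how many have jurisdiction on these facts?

The Superior Court of Kelen:
  (a) The amount in controversy is USD 116,500, which meets the $111,500 floor, which satisfies one of the alternatives. Condition met.
  (b) The property lies in Fenford, not Kelen. The proviso offers no rescue either, since the claim is a property claim, not a consumer claim. Condition not met.
  (c) The plaintiff resides in Fenford, which is not Kelen, which satisfies one of the alternatives. Condition met.
  (d) Every defendant has filed written consent — that alternative is enough. Met.
  → Not every requirement is met — no jurisdiction.
The Provincial Court of Kelen:
  (a) The plaintiff resides in Fenford, which is not Kelen, so this disjunct is met. And the carve-out is inapplicable — the claim is a property claim, not an employment claim. Met.
  (b) No party resides in Kelen. Condition not met.
  (c) The plaintiff resides in Fenford, which is not Galdale, which satisfies one of the alternatives. Satisfied.
  (d) Every defendant has filed written consent, which satisfies one of the alternatives. Met.
  (e) The claim is a property claim, not a contract claim — that alternative is enough. Satisfied.
  → At least one condition fails; no jurisdiction.
The Circuit Court of Holston:
  (a) Every defendant has filed written consent — that alternative is enough. Met.
  (b) The claim is a property claim, not an employment claim, which satisfies one of the alternatives. Met.
  (c) The defendants reside as follows — Marchetti Mercantile in Tarbourne, Ciel Brightmoor in Galdale, Odelle Baptiste in Fenford — not all in Holston. But the amount in controversy is USD 116,500, which meets the USD 20,000 floor, and the 'unless' clause therefore excuses the requirement. Met.
  (d) The amount in controversy is USD 116,500, which meets the $15,000 floor. The exception is not triggered, since the property lies in Fenford, not Holston. Met.
  (e) The amount in controversy is 116,500 dollars, within the $150,000 ceiling. Satisfied.
  → All conditions met; jurisdiction exists.
The Norston Court of Common Pleas:
  (a) The plaintiff resides in Fenford, which is not Norston — that alternative is enough. Met.
  (b) The plaintiff resides in Fenford, not Norston; the claim is a property claim, not an employment claim — no alternative holds. The proviso rescues it, though: every defendant has filed written consent. Satisfied.
  (c) No defendant resides in Norston (they reside in Tarbourne, Galdale, Fenford). However, every defendant has filed written consent, so the 'unless' proviso supplies this condition. Condition met.
  (d) The amount in controversy is 116,500 dollars, which meets the 25,000 dollars floor, so one alternative holds. Satisfied.
  → All conditions met; jurisdiction exists.
Courts with jurisdiction: the Circuit Court of Holston, the Norston Court of Common Pleas — 2 in total.

2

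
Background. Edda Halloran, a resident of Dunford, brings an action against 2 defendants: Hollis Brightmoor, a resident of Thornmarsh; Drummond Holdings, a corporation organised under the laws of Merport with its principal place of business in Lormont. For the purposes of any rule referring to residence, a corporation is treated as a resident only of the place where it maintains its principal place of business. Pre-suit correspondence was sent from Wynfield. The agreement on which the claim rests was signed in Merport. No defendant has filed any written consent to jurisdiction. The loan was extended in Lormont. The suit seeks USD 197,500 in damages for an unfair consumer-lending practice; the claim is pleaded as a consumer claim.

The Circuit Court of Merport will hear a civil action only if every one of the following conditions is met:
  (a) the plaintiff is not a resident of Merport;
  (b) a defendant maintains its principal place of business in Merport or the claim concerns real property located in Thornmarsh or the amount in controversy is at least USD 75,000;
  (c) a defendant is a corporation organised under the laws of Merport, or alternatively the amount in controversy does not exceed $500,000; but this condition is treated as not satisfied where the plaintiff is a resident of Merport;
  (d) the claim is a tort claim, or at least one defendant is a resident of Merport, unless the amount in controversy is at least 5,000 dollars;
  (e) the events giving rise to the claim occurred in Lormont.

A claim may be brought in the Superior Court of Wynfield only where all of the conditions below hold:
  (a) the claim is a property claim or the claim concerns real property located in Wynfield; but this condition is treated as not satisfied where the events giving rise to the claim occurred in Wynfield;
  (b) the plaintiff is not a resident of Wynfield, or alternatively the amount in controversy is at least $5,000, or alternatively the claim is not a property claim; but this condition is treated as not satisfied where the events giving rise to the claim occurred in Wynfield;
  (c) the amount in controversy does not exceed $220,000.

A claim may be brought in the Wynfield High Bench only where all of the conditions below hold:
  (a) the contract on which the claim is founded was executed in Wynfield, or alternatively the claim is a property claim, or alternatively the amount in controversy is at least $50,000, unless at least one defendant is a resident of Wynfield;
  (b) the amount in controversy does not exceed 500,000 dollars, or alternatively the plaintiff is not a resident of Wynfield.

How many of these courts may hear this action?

The Circuit Court of Merport:
  (a) The plaintiff resides in Dunford, which is not Merport. Met.
  (b) The amount in controversy is $197,500, which meets the USD 75,000 floor, so this disjunct is met. Met.
  (c) Drummond Holdings is organised under the laws of Merport, so this disjunct is met. The carve-out does not apply: the plaintiff resides in Dunford, not Merport. Satisfied.
  (d) The claim is a consumer claim, not a tort claim; no defendant resides in Merport (they reside in Thornmarsh, Lormont) — none of the alternatives is met. However, the amount in controversy is USD 197,500, which meets the USD 5,000 floor, so the 'unless' proviso supplies this condition. Satisfied.
  (e) The operative events occurred in Lormont. Met.
  → Jurisdiction lies.
The Superior Court of Wynfield:
  (a) The claim is a consumer claim, not a property claim; the claim does not concern real property — none of the alternatives is met. Fails.
  (b) The plaintiff resides in Dunford, which is not Wynfield — that alternative is enough. The exception is not triggered, since the operative events occurred in Lormont, not Wynfield. Met.
  (c) The amount in controversy is USD 197,500, within the USD 220,000 ceiling. Condition met.
  → The court lacks jurisdiction.
The Wynfield High Bench:
  (a) The amount in controversy is USD 197,500, which meets the $50,000 floor, so one alternative holds. Met.
  (b) The amount in controversy is 197,500 dollars, within the USD 500,000 ceiling, so one alternative holds. Condition met.
  → The court has jurisdiction.
Courts with jurisdiction: the Circuit Court of Merport, the Wynfield High Bench — 2 in total.

2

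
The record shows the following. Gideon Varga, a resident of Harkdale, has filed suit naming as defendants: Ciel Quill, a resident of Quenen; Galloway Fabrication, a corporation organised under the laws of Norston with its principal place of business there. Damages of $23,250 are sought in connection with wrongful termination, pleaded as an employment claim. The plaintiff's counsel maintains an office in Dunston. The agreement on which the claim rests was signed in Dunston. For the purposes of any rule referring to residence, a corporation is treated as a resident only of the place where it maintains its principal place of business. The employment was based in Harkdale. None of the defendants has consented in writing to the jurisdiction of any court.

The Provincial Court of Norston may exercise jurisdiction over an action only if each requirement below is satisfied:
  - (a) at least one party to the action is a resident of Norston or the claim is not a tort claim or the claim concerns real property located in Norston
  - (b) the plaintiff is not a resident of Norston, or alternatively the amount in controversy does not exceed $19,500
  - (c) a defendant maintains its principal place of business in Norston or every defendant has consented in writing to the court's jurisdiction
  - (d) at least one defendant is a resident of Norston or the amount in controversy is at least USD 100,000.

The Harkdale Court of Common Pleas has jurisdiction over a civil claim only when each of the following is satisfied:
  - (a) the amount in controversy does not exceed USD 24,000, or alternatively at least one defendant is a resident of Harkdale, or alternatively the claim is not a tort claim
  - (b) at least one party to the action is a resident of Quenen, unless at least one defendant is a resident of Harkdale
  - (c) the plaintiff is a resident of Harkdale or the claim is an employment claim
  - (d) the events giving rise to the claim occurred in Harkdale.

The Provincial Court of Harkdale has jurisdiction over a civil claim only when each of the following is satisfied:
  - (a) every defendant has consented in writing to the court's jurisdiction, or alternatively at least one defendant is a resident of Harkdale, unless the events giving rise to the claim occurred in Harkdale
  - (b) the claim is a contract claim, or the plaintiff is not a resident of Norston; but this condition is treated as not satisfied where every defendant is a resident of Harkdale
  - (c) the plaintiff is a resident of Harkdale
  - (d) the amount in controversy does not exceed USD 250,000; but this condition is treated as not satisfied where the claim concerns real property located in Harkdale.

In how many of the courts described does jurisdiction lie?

3

The Provincial Court of Norston:
  (a) Galloway Fabrication resides in Norston, which satisfies one of the alternatives. Satisfied.
  (b) The plaintiff resides in Harkdale, which is not Norston, which satisfies one of the alternatives. Met.
  (c) Galloway Fabrication has its principal place of business in Norston, so one alternative holds. Met.
  (d) Galloway Fabrication resides in Norston, so one alternative holds. Satisfied.
  → All conditions met; jurisdiction exists.
The Harkdale Court of Common Pleas:
  (a) The amount in controversy is USD 23,250, within the USD 24,000 ceiling — that alternative is enough. Condition met.
  (b) Ciel Quill resides in Quenen. Met.
  (c) The plaintiff resides in Harkdale, so this disjunct is met. Met.
  (d) The operative events occurred in Harkdale. Met.
  → The court has jurisdiction.
The Provincial Court of Harkdale:
  (a) No such written consent has been filed; no defendant resides in Harkdale (they reside in Quenen, Norston) — none of the alternatives is met. However, the operative events occurred in Harkdale, so the 'unless' proviso supplies this condition. Satisfied.
  (b) The plaintiff resides in Harkdale, which is not Norston — that alternative is enough. And the carve-out is inapplicable — the defendants reside as follows — Ciel Quill in Quenen, Galloway Fabrication in Norston — not all in Harkdale. Condition met.
  (c) The plaintiff resides in Harkdale. Condition met.
  (d) The amount in controversy is 23,250 dollars, within the $250,000 ceiling. And the carve-out is inapplicable — the claim does not concern real property. Satisfied.
  → All conditions met; jurisdiction exists.
Courts with jurisdiction: the Provincial Court of Norston, the Harkdale Court of Common Pleas, the Provincial Court of Harkdale — 3 in total.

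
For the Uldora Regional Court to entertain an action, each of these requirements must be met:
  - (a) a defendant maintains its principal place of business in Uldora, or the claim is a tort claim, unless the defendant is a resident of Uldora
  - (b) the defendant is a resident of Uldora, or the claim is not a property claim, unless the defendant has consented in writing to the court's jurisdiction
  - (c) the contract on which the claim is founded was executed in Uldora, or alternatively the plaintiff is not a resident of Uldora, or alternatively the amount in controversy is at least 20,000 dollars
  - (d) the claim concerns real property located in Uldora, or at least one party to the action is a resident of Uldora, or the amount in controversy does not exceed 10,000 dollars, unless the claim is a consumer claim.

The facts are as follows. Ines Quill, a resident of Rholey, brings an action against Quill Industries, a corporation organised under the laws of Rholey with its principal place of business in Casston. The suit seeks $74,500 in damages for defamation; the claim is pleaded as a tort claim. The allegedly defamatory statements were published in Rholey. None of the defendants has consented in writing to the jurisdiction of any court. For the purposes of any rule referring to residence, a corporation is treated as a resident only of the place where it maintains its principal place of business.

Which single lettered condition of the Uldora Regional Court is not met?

The Uldora Regional Court:
  (a) The claim is a tort claim, so one alternative holds. Condition met.
  (b) The claim is a tort claim, not a property claim, so one alternative holds. Satisfied.
  (c) The plaintiff resides in Rholey, which is not Uldora, so one alternative holds. Satisfied.
  (d) The claim does not concern real property; no party resides in Uldora; the amount in controversy is 74,500 dollars, above the USD 10,000 ceiling — none of the alternatives is met. The proviso offers no rescue either, since the claim is a tort claim, not a consumer claim. Fails.
Only condition (d) fails.

(d)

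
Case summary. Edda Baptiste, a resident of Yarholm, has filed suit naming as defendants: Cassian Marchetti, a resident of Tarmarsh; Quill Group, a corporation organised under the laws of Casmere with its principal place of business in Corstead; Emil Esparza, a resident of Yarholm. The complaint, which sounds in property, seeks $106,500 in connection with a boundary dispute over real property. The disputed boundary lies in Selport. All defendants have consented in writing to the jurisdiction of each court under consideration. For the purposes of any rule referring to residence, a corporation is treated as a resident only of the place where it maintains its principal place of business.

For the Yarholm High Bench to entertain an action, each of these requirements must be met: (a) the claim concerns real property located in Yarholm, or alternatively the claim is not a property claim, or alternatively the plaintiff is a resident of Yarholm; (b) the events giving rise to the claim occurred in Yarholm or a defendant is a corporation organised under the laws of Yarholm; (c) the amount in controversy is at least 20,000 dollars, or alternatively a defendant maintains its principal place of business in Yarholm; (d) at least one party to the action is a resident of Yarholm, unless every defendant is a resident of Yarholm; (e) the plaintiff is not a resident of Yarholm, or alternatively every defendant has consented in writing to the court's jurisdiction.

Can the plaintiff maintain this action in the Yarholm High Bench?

The Yarholm High Bench:
  (a) The plaintiff resides in Yarholm, so this disjunct is met. Satisfied.
  (b) The operative events occurred in Selport, not Yarholm; the corporate defendant(s) are organised in Casmere, not Yarholm — none of the alternatives is met. Not satisfied.
  (c) The amount in controversy is $106,500, which meets the USD 20,000 floor, which satisfies one of the alternatives. Satisfied.
  (d) Edda Baptiste resides in Yarholm. Satisfied.
  (e) Every defendant has filed written consent, so this disjunct is met. Met.
  → Not every requirement is met — no jurisdiction.

No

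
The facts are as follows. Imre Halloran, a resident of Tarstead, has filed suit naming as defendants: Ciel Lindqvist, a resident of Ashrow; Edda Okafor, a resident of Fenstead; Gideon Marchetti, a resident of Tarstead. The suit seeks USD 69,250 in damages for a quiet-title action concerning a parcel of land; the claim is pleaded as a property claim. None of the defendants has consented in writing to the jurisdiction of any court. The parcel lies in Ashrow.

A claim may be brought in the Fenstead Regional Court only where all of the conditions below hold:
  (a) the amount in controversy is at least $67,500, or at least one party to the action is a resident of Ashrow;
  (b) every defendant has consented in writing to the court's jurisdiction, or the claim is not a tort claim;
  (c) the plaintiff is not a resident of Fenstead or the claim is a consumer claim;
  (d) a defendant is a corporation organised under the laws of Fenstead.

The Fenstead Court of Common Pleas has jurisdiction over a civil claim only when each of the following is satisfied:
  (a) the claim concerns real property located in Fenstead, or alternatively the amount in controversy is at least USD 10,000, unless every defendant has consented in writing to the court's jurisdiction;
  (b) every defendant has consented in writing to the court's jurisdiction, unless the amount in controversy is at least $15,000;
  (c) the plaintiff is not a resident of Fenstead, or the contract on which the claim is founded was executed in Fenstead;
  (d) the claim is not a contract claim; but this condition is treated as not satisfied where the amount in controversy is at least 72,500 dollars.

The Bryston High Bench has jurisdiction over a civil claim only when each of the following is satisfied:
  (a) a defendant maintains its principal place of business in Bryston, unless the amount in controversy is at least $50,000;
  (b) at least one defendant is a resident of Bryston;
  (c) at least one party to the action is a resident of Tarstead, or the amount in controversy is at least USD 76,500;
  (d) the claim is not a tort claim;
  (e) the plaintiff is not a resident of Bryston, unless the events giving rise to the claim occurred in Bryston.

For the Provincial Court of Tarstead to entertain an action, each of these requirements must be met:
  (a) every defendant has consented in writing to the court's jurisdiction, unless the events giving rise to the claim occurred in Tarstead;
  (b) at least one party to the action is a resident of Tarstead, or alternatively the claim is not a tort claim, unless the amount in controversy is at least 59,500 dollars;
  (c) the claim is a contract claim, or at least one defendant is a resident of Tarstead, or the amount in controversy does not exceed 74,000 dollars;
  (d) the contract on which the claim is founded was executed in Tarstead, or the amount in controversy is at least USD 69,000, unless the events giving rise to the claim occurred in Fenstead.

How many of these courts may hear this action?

1

The Fenstead Regional Court:
  (a) The amount in controversy is USD 69,250, which meets the $67,500 floor, which satisfies one of the alternatives. Satisfied.
  (b) The claim is a property claim, not a tort claim, so this disjunct is met. Condition met.
  (c) The plaintiff resides in Tarstead, which is not Fenstead, so this disjunct is met. Satisfied.
  (d) No defendant is a corporation. Not met.
  → No jurisdiction.
The Fenstead Court of Common Pleas:
  (a) The amount in controversy is $69,250, which meets the $10,000 floor, which satisfies one of the alternatives. Satisfied.
  (b) No such written consent has been filed. However, the amount in controversy is USD 69,250, which meets the 15,000 dollars floor, so the 'unless' proviso supplies this condition. Met.
  (c) The plaintiff resides in Tarstead, which is not Fenstead, so this disjunct is met. Met.
  (d) The claim is a property claim, not a contract claim. The exception is not triggered, since the amount in controversy is USD 69,250, below the 72,500 dollars floor. Met.
  → Jurisdiction lies.
The Bryston High Bench:
  (a) No defendant is a corporation. The proviso rescues it, though: the amount in controversy is $69,250, which meets the $50,000 floor. Satisfied.
  (b) No defendant resides in Bryston (they reside in Ashrow, Fenstead, Tarstead). Not satisfied.
  (c) Imre Halloran resides in Tarstead, so this disjunct is met. Met.
  (d) The claim is a property claim, not a tort claim. Met.
  (e) The plaintiff resides in Tarstead, which is not Bryston. Satisfied.
  → Not every requirement is met — no jurisdiction.
The Provincial Court of Tarstead:
  (a) No such written consent has been filed. The proviso offers no rescue either, since the operative events occurred in Ashrow, not Tarstead. Fails.
  (b) Imre Halloran resides in Tarstead, which satisfies one of the alternatives. Condition met.
  (c) Gideon Marchetti resides in Tarstead, so one alternative holds. Met.
  (d) The amount in controversy is $69,250, which meets the 69,000 dollars floor, so this disjunct is met. Satisfied.
  → No jurisdiction.
Courts with jurisdiction: the Fenstead Court of Common Pleas — 1 in total.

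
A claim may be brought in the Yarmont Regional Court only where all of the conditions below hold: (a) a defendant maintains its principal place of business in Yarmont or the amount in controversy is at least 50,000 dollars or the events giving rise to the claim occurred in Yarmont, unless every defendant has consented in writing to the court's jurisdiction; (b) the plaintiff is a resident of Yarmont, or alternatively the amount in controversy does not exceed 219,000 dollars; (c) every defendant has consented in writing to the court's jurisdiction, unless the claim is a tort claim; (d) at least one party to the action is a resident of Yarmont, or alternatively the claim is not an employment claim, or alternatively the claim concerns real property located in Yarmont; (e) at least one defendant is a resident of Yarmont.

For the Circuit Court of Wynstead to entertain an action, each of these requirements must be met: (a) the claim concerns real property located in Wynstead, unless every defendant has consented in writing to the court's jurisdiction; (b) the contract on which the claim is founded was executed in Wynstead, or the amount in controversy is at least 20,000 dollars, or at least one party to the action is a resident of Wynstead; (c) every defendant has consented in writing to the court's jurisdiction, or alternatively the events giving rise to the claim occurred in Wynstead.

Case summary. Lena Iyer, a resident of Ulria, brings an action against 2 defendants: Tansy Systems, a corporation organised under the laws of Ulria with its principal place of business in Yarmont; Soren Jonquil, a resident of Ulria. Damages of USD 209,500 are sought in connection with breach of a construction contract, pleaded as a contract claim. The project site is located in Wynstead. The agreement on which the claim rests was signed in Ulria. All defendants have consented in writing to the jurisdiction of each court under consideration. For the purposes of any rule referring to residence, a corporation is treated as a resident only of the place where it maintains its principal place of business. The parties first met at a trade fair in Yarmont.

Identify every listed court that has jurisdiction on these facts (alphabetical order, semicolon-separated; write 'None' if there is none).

The Yarmont Regional Court:
  (a) Tansy Systems has its principal place of business in Yarmont — that alternative is enough. Met.
  (b) The amount in controversy is 209,500 dollars, within the 219,000 dollars ceiling, which satisfies one of the alternatives. Met.
  (c) Every defendant has filed written consent. Met.
  (d) Tansy Systems resides in Yarmont, so this disjunct is met. Met.
  (e) Tansy Systems resides in Yarmont. Condition met.
  → All conditions met; jurisdiction exists.
The Circuit Court of Wynstead:
  (a) The claim does not concern real property. The proviso rescues it, though: every defendant has filed written consent. Condition met.
  (b) The amount in controversy is 209,500 dollars, which meets the USD 20,000 floor, so this disjunct is met. Condition met.
  (c) Every defendant has filed written consent, so this disjunct is met. Condition met.
  → Every requirement is satisfied — jurisdiction.

the Circuit Court of Wynstead; the Yarmont Regional Court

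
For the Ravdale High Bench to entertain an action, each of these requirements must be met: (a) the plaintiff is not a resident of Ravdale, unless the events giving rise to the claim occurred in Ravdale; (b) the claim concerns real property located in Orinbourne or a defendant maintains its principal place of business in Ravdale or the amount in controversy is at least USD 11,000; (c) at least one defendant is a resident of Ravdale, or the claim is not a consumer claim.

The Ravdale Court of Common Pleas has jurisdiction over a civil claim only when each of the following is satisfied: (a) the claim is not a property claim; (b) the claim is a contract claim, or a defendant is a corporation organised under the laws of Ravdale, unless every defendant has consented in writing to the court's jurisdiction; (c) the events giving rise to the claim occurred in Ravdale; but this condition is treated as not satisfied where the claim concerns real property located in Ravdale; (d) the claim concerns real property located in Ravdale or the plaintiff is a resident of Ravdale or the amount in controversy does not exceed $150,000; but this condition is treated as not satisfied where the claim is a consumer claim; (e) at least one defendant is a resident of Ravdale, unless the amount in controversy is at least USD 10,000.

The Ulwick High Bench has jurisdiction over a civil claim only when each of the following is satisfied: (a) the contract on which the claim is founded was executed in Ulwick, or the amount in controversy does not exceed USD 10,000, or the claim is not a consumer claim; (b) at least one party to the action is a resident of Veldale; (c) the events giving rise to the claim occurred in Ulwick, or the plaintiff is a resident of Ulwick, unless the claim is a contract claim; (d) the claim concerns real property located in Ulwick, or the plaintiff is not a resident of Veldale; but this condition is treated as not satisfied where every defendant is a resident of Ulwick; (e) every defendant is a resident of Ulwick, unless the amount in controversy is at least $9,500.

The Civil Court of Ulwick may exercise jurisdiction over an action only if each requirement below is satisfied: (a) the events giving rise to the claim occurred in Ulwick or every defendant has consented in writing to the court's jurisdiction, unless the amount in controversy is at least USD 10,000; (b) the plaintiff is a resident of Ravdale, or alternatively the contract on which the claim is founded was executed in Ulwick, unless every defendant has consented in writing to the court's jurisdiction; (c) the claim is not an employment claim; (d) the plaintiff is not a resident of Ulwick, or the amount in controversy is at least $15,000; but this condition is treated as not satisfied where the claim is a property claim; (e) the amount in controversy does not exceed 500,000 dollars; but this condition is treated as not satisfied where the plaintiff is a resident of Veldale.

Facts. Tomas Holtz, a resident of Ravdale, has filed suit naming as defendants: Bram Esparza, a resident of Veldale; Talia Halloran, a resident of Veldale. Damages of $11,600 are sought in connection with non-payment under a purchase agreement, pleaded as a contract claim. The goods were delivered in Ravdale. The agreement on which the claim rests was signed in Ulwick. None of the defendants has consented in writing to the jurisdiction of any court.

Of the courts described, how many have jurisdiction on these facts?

4

The Ravdale High Bench:
  (a) The plaintiff resides in Ravdale. However, the operative events occurred in Ravdale, so the 'unless' proviso supplies this condition. Condition met.
  (b) The amount in controversy is USD 11,600, which meets the USD 11,000 floor, so this disjunct is met. Condition met.
  (c) The claim is a contract claim, not a consumer claim, which satisfies one of the alternatives. Met.
  → All conditions met; jurisdiction exists.
The Ravdale Court of Common Pleas:
  (a) The claim is a contract claim, not a property claim. Met.
  (b) The claim is a contract claim, so this disjunct is met. Met.
  (c) The operative events occurred in Ravdale. The exception is not triggered, since the claim does not concern real property. Met.
  (d) The plaintiff resides in Ravdale, so this disjunct is met. And the carve-out is inapplicable — the claim is a contract claim, not a consumer claim. Condition met.
  (e) No defendant resides in Ravdale (they reside in Veldale, Veldale). However, the amount in controversy is 11,600 dollars, which meets the $10,000 floor, so the 'unless' proviso supplies this condition. Condition met.
  → Every requirement is satisfied — jurisdiction.
The Ulwick High Bench:
  (a) The contract was executed in Ulwick — that alternative is enough. Satisfied.
  (b) Bram Esparza resides in Veldale. Met.
  (c) The operative events occurred in Ravdale, not Ulwick; the plaintiff resides in Ravdale, not Ulwick — no alternative holds. The proviso rescues it, though: the claim is a contract claim. Condition met.
  (d) The plaintiff resides in Ravdale, which is not Veldale, so this disjunct is met. The exception is not triggered, since the defendants reside as follows — Bram Esparza in Veldale, Talia Halloran in Veldale — not all in Ulwick. Condition met.
  (e) The defendants reside as follows — Bram Esparza in Veldale, Talia Halloran in Veldale — not all in Ulwick. However, the amount in controversy is $11,600, which meets the USD 9,500 floor, so the 'unless' proviso supplies this condition. Satisfied.
  → All conditions met; jurisdiction exists.
The Civil Court of Ulwick:
  (a) The operative events occurred in Ravdale, not Ulwick; no such written consent has been filed — no alternative holds. The proviso rescues it, though: the amount in controversy is 11,600 dollars, which meets the 10,000 dollars floor. Satisfied.
  (b) The plaintiff resides in Ravdale, so this disjunct is met. Condition met.
  (c) The claim is a contract claim, not an employment claim. Condition met.
  (d) The plaintiff resides in Ravdale, which is not Ulwick, so one alternative holds. And the carve-out is inapplicable — the claim is a contract claim, not a property claim. Met.
  (e) The amount in controversy is USD 11,600, within the 500,000 dollars ceiling. And the carve-out is inapplicable — the plaintiff resides in Ravdale, not Veldale. Satisfied.
  → All conditions met; jurisdiction exists.
Courts with jurisdiction: the Ravdale High Bench, the Ravdale Court of Common Pleas, the Ulwick High Bench, the Civil Court of Ulwick — 4 in total.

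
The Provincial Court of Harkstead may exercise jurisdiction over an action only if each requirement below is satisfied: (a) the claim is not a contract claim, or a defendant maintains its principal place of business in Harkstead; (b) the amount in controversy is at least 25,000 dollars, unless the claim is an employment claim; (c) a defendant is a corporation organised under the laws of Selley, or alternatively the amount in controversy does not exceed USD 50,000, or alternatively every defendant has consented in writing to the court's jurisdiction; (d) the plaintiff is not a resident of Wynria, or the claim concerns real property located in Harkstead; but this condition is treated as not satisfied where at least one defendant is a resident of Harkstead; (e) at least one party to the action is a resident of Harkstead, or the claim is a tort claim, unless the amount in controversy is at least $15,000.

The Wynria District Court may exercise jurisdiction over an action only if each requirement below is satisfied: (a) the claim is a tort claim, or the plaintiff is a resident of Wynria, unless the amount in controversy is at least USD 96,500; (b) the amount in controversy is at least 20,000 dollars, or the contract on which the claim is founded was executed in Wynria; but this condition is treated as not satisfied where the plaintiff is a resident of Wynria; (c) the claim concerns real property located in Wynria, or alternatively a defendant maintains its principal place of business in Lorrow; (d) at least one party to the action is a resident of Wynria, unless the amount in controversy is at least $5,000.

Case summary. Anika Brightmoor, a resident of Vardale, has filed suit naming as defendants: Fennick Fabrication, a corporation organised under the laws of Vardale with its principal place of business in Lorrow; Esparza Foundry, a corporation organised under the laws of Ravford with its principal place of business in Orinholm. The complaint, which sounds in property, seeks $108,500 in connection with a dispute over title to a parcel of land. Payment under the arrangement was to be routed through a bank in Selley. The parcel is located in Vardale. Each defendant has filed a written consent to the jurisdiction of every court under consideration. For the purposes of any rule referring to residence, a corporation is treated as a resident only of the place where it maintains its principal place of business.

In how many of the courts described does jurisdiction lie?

The Provincial Court of Harkstead:
  (a) The claim is a property claim, not a contract claim, so one alternative holds. Satisfied.
  (b) The amount in controversy is $108,500, which meets the USD 25,000 floor. Condition met.
  (c) Every defendant has filed written consent, so this disjunct is met. Satisfied.
  (d) The plaintiff resides in Vardale, which is not Wynria, so one alternative holds. The carve-out does not apply: no defendant resides in Harkstead (they reside in Lorrow, Orinholm). Satisfied.
  (e) No party resides in Harkstead; the claim is a property claim, not a tort claim — none of the alternatives is met. The proviso rescues it, though: the amount in controversy is $108,500, which meets the $15,000 floor. Condition met.
  → All conditions met; jurisdiction exists.
The Wynria District Court:
  (a) The claim is a property claim, not a tort claim; the plaintiff resides in Vardale, not Wynria — none of the alternatives is met. But the amount in controversy is $108,500, which meets the 96,500 dollars floor, and the 'unless' clause therefore excuses the requirement. Satisfied.
  (b) The amount in controversy is USD 108,500, which meets the 20,000 dollars floor, so one alternative holds. The carve-out does not apply: the plaintiff resides in Vardale, not Wynria. Condition met.
  (c) Fennick Fabrication has its principal place of business in Lorrow — that alternative is enough. Condition met.
  (d) No party resides in Wynria. The proviso rescues it, though: the amount in controversy is 108,500 dollars, which meets the $5,000 floor. Satisfied.
  → Jurisdiction lies.
Courts with jurisdiction: the Provincial Court of Harkstead, the Wynria District Court — 2 in total.

2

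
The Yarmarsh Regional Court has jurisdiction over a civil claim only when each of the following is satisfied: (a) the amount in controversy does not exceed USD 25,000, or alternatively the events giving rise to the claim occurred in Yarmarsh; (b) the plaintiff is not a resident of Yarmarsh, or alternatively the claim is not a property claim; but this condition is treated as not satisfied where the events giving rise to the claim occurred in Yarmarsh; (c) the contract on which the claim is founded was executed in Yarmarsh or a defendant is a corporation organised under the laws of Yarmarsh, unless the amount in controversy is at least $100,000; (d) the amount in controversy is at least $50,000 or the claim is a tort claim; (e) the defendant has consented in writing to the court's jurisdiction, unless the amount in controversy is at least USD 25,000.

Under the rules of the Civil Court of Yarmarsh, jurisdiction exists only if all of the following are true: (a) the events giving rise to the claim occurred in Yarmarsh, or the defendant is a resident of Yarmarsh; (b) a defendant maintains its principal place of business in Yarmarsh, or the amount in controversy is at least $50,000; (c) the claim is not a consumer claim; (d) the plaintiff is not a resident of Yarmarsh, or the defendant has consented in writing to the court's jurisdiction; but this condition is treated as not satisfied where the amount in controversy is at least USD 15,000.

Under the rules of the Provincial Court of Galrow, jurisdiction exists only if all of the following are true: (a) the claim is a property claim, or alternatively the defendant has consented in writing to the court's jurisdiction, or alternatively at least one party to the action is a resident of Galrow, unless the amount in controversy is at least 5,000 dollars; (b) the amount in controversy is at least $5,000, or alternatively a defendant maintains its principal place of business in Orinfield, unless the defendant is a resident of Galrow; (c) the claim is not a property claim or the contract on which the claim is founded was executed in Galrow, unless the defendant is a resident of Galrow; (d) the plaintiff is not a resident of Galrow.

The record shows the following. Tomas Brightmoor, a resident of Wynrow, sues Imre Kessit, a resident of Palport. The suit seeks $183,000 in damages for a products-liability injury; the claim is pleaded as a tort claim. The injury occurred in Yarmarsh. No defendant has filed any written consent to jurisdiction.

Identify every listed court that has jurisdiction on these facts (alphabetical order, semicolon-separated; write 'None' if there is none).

the Provincial Court of Galrow

The Yarmarsh Regional Court:
  (a) The operative events occurred in Yarmarsh, so this disjunct is met. Condition met.
  (b) The plaintiff resides in Wynrow, which is not Yarmarsh, so this disjunct is met. However, the operative events occurred in Yarmarsh, which falls within the stated exception and so defeats the condition. Condition not met.
  (c) No contract (and hence no place of execution) is alleged; no defendant is a corporation — no alternative holds. The proviso rescues it, though: the amount in controversy is $183,000, which meets the 100,000 dollars floor. Met.
  (d) The amount in controversy is $183,000, which meets the USD 50,000 floor, which satisfies one of the alternatives. Condition met.
  (e) No such written consent has been filed. But the amount in controversy is 183,000 dollars, which meets the USD 25,000 floor, and the 'unless' clause therefore excuses the requirement. Condition met.
  → No jurisdiction.
The Civil Court of Yarmarsh:
  (a) The operative events occurred in Yarmarsh, so this disjunct is met. Met.
  (b) The amount in controversy is USD 183,000, which meets the $50,000 floor, which satisfies one of the alternatives. Satisfied.
  (c) The claim is a tort claim, not a consumer claim. Satisfied.
  (d) The plaintiff resides in Wynrow, which is not Yarmarsh, which satisfies one of the alternatives. But the amount in controversy is 183,000 dollars, which meets the USD 15,000 floor, triggering the carve-out and defeating this condition. Not satisfied.
  → The court lacks jurisdiction.
The Provincial Court of Galrow:
  (a) The claim is a tort claim, not a property claim; no such written consent has been filed; no party resides in Galrow — every alternative fails. The proviso rescues it, though: the amount in controversy is USD 183,000, which meets the USD 5,000 floor. Met.
  (b) The amount in controversy is 183,000 dollars, which meets the 5,000 dollars floor, which satisfies one of the alternatives. Satisfied.
  (c) The claim is a tort claim, not a property claim, so this disjunct is met. Satisfied.
  (d) The plaintiff resides in Wynrow, which is not Galrow. Satisfied.
  → Every requirement is satisfied — jurisdiction.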